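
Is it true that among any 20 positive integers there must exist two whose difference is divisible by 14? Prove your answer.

True.

Partition the integers by their residue mod 14; there are 14 classes.
Since 20 > 14, two of the 20 integers must share a residue class by the pigeonhole principle; call them a and b.
Equal remainders mean a − b ≡ 0 (mod 14), so 14 divides their difference.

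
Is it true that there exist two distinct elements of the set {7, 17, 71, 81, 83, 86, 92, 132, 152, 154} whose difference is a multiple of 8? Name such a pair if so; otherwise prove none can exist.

The pair (7, 71) works.

Reduce each element mod 8: 7↦7, 17↦1, 71↦7, 81↦1, 83↦3, 86↦6, 92↦4, 132↦4, 152↦0, 154↦2. The residue 7 repeats (at 7 and 71), and 71 − 7 = 64 = 8·8.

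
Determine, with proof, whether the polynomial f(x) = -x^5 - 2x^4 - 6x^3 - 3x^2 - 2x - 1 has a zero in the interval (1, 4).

The endpoint values f(1) = -15 and f(4) = -1977 are both negative. Claim: f(x) < 0 for every x in (1, 4).
Substitute x = 1 + u, where 0 < u < 3 on the interval. Expanding, f(1 + u) = -u^5 - 7u^4 - 24u^3 - 43u^2 - 39u - 15.
All 6 nonzero coefficients of this polynomial in u are negative; hence for u > 0 the value is a sum of negative terms (the constant -15 among them).
So f is strictly negative on (1, 4); no root exists in the interval.

No such root exists.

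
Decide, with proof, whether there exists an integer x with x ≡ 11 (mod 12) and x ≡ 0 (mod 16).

No such integer exists.

gcd(12, 16) = 4. If x ≡ 11 (mod 12) and x ≡ 0 (mod 16), then x ≡ 11 (mod 4) and x ≡ 0 (mod 4).
However 11 ≡ 3 and 0 ≡ 0 (mod 4), and 3 ≠ 0.
So no integer satisfies both congruences.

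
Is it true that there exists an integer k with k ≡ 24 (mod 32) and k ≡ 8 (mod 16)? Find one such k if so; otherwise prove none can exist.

k = 24

gcd(32, 16) = 16. A simultaneous solution exists iff 24 ≡ 8 (mod 16); here 24 mod 16 = 8 = 8 mod 16, so it does.
The smallest candidate k = 24 works directly: 24 ≡ 8 (mod 16).
Check: 24 mod 32 = 24, 24 mod 16 = 8. ✓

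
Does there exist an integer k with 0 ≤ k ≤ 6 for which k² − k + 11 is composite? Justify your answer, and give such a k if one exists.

No, no such integer k in that range exists.

The values for k = 0, 1, …, 6 are 11, 11, 13, 17, 23, 31, 41, and each of these is prime.
So no value in the range makes the expression composite.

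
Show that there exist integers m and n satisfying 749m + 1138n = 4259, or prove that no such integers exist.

m = 305, n = -197

Since gcd(749, 1138) = 1, every integer is an integer combination of 749 and 1138.
Euclidean algorithm: 1138 = 1·749 + 389, 749 = 1·389 + 360, 389 = 1·360 + 29, 360 = 12·29 + 12, 29 = 2·12 + 5, 12 = 2·5 + 2, 5 = 2·2 + 1, 2 = 2·1 + 0.
Working back up the chain: 1 = 5 − 2·2 = 5 − 2·(12 − 2·5) = −2·12 + 5·5 = −2·12 + 5·(29 − 2·12) = 5·29 − 12·12 = 5·29 − 12·(360 − 12·29) = −12·360 + 149·29 = −12·360 + 149·(389 − 1·360) = 149·389 − 161·360 = 149·389 − 161·(749 − 1·389) = −161·749 + 310·389 = −161·749 + 310·(1138 − 1·749) = 310·1138 − 471·749. So 749·(-471) + 1138·310 = 1.
Times 4259: 749·(-2005989) + 1138·1320290 = 4259, so (-2005989, 1320290) solves it.
Shifting by a multiple of (1138, −749) keeps it a solution: m = -2005989 + 1763·1138 = 305, n = 1320290 − 1763·749 = -197.
Check: 749·305 + 1138·(-197) = 228445 − 224186 = 4259. ✓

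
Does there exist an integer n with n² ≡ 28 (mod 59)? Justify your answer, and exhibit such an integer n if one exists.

n = 38 works: 38² = 1444, and 1444 − 28 = 1416 = 24·59.

n = 38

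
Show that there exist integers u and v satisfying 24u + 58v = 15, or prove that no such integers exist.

Both 24 and 58 are divisible by gcd(24, 58) = 2, hence so is any combination 24u + 58v.
However 15 leaves remainder 1 on division by 2.
Therefore 24u + 58v = 15 has no solution in integers.

No, no such integers exist.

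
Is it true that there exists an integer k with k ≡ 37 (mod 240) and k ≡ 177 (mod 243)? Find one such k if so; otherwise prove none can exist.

Reduce both congruences modulo 3, which divides 240 and 243: they say k ≡ 37 (mod 3) and k ≡ 177 (mod 3).
However 37 ≡ 1 and 177 ≡ 0 (mod 3), and 1 ≠ 0.
Hence the system has no solution.

No, no such integer exists.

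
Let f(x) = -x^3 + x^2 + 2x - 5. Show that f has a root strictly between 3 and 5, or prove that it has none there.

The endpoint values f(3) = -17 and f(5) = -95 are both negative. Claim: f(x) < 0 for every x in (3, 5).
Shift to the endpoint 3: with x = 3 + u (0 < u < 2), one computes f(3 + u) = -u^3 - 8u^2 - 19u - 17.
The nonzero coefficients here are all negative, so for u > 0 every term is negative (or zero), and the constant term -17 is strictly negative.
So f is strictly negative on (3, 5); no root exists in the interval.

No such root exists.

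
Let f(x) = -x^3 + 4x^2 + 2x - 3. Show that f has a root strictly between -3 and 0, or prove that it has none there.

Yes, f has a root in the interval.

f(-3) = 54 and f(0) = -3, which have opposite signs.
As a polynomial, f is continuous on every closed interval.
By the Intermediate Value Theorem, f takes the value 0 somewhere in the open interval.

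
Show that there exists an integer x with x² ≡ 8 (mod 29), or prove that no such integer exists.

29 is prime, so by Euler's criterion 8 is a square mod 29 iff 8^((29−1)/2) = 8^14 ≡ 1 (mod 29).
Squaring successively (mod 29): 8^2 = 64 ≡ 6; 8^4 ≡ 6² = 36 ≡ 7; 8^8 ≡ 7² = 49 ≡ 20.
Since 14 = 8 + 4 + 2, 8^14 ≡ 20 · 7 · 6; multiplying out mod 29: 20·7 = 140 ≡ 24, then 24·6 = 144 ≡ 28. Thus 8^14 ≡ 28 ≡ −1 (mod 29).
The value −1 means 8 is a non-residue modulo 29, so x² ≡ 8 (mod 29) is impossible.

No, no such integer exists.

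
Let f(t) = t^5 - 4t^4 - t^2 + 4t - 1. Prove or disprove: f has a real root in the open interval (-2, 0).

f has no root in that interval.

f(-2) = -109 and f(0) = -1, both negative, so a sign-change argument is unavailable; we show f keeps this sign on the whole interval.
Substitute t = −u, where 0 < u < 2 on the interval. Expanding, f(−u) = -u^5 - 4u^4 - u^2 - 4u - 1.
The nonzero coefficients here are all negative, so for u > 0 every term is negative (or zero), and the constant term -1 is strictly negative.
So f is strictly negative on (-2, 0); no root exists in the interval.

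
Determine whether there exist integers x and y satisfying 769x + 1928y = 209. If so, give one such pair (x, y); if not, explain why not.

x = 1833, y = -731

Since gcd(769, 1928) = 1, every integer is an integer combination of 769 and 1928.
Run the Euclidean algorithm on 1928 and 769: 1928 = 2·769 + 390, 769 = 1·390 + 379, 390 = 1·379 + 11, 379 = 34·11 + 5, 11 = 2·5 + 1, 5 = 5·1 + 0.
Unwinding: 1 = 11 − 2·5 = 11 − 2·(379 − 34·11) = −2·379 + 69·11 = −2·379 + 69·(390 − 1·379) = 69·390 − 71·379 = 69·390 − 71·(769 − 1·390) = −71·769 + 140·390 = −71·769 + 140·(1928 − 2·769) = 140·1928 − 351·769, i.e. 769·(-351) + 1928·140 = 1.
Multiplying through by 209: x = (-351)·209 = -73359, y = 140·209 = 29260 is a solution.
Adding 39·1928 to x and subtracting 39·769 from y gives the tidier solution (1833, -731).
Indeed 769·1833 + 1928·(-731) = 1409577 − 1409368 = 209.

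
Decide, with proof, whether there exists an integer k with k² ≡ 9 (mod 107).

k = 104 works: 104² = 10816, and 10816 − 9 = 10807 = 101·107.

k = 104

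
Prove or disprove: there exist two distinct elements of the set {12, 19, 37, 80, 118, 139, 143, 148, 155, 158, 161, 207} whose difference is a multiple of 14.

No, no such pair exists.

Reduce each element modulo 14: 12↦12, 19↦5, 37↦9, 80↦10, 118↦6, 139↦13, 143↦3, 148↦8, 155↦1, 158↦4, 161↦7, 207↦11.
No residue repeats among the 12 elements, so no pair has difference ≡ 0 (mod 14).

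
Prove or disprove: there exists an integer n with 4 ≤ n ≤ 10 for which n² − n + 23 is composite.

n = 4

At n = 4: 4² − 4 + 23 = 35 = 5·7, which is composite.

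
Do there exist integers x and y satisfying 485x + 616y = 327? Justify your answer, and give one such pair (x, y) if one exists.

x = 195, y = -153

485 and 616 are coprime, so 485x + 616y ranges over all of ℤ.
Dividing repeatedly: 616 = 1·485 + 131, 485 = 3·131 + 92, 131 = 1·92 + 39, 92 = 2·39 + 14, 39 = 2·14 + 11, 14 = 1·11 + 3, 11 = 3·3 + 2, 3 = 1·2 + 1, 2 = 2·1 + 0.
Working back up the chain: 1 = 3 − 1·2 = 3 − (11 − 3·3) = −11 + 4·3 = −11 + 4·(14 − 1·11) = 4·14 − 5·11 = 4·14 − 5·(39 − 2·14) = −5·39 + 14·14 = −5·39 + 14·(92 − 2·39) = 14·92 − 33·39 = 14·92 − 33·(131 − 1·92) = −33·131 + 47·92 = −33·131 + 47·(485 − 3·131) = 47·485 − 174·131 = 47·485 − 174·(616 − 1·485) = −174·616 + 221·485. So 485·221 + 616·(-174) = 1.
Multiplying through by 327: x = 221·327 = 72267, y = (-174)·327 = -56898 is a solution.
Subtracting 117·616 from x and adding 117·485 to y gives the tidier solution (195, -153).
Indeed 485·195 + 616·(-153) = 94575 − 94248 = 327.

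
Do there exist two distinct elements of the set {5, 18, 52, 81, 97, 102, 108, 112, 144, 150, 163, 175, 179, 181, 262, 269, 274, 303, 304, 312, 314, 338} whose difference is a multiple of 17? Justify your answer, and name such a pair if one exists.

Reduce each element mod 17: 5↦5, 18↦1, 52↦1, 81↦13, 97↦12, 102↦0, 108↦6, 112↦10, 144↦8, 150↦14, 163↦10, 175↦5, 179↦9, 181↦11, 262↦7, 269↦14, 274↦2, 303↦14, 304↦15, 312↦6, 314↦8, 338↦15. The residue 5 repeats (at 5 and 175), and 175 − 5 = 170 = 10·17.

The pair (5, 175) works.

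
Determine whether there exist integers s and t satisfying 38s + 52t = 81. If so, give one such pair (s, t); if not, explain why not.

Both 38 and 52 are divisible by gcd(38, 52) = 2, hence so is any combination 38s + 52t.
But 81 = 2·40 + 1, so 2 ∤ 81.
Hence no integers s, t satisfy the equation.

No such integers exist.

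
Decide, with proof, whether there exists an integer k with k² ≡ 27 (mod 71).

k = 13

Take k = 13. Then 13² = 169 = 2·71 + 27, so 13² ≡ 27 (mod 71).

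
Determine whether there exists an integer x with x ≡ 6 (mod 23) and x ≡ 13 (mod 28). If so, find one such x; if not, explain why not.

x = 489

Since 23 and 28 share no common factor, CRT says the pair of congruences has a solution (unique mod 644).
Any solution of the first congruence is x = 6 + 23t; substituting into the second, 23t ≡ 13 − 6 ≡ 7 (mod 28).
Invert 23 mod 28 by the Euclidean algorithm: 28 = 1·23 + 5, 23 = 4·5 + 3, 5 = 1·3 + 2, 3 = 1·2 + 1, 2 = 2·1 + 0; back-substituting, 1 = 3 − 1·2 = 3 − (5 − 1·3) = −5 + 2·3 = −5 + 2·(23 − 4·5) = 2·23 − 9·5 = 2·23 − 9·(28 − 1·23) = −9·28 + 11·23. Hence 23·11 ≡ 1, so 23⁻¹ ≡ 11 (mod 28).
Therefore t ≡ 11·7 = 77 ≡ 21 (mod 28).
Taking t = 21 gives x = 6 + 23·21 = 489.
Check: 489 mod 23 = 6, 489 mod 28 = 13. ✓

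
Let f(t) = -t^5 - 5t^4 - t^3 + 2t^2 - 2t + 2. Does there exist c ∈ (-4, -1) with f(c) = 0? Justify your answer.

f(-4) = -150 and f(-1) = 3, which have opposite signs.
f is continuous everywhere (it is a polynomial), in particular on [-4, -1].
By the Intermediate Value Theorem f must vanish at some point of (-4, -1).

Yes, such a c exists.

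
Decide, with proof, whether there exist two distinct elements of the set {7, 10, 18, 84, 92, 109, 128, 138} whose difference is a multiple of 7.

Both 7 and 84 leave remainder 0 on division by 7; their difference 77 = 11·7 is a multiple of 7.

Yes: 7 and 84.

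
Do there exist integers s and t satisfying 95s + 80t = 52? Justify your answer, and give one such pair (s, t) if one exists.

gcd(95, 80) = 5, so every integer of the form 95s + 80t is a multiple of 5.
But 52 is not a multiple of 5 (it leaves remainder 2).
Therefore 95s + 80t = 52 has no solution in integers.

No, no such integers exist.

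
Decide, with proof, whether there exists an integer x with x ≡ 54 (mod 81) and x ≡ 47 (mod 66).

There is no such integer.

Reduce both congruences modulo 3, which divides 81 and 66: they say x ≡ 54 (mod 3) and x ≡ 47 (mod 3).
But 54 mod 3 = 0 while 47 mod 3 = 2, a contradiction.
Hence the system has no solution.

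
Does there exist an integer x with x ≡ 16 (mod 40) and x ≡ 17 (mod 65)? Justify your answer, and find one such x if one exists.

Reduce both congruences modulo 5, which divides 40 and 65: they say x ≡ 16 (mod 5) and x ≡ 17 (mod 5).
However 16 ≡ 1 and 17 ≡ 2 (mod 5), and 1 ≠ 2.
Hence the system has no solution.

There is no such integer.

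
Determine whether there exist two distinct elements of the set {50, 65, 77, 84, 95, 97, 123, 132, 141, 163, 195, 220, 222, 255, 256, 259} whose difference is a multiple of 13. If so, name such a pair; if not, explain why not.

Both 50 and 141 leave remainder 11 on division by 13; their difference 91 = 7·13 is a multiple of 13.

Yes: 50 and 141.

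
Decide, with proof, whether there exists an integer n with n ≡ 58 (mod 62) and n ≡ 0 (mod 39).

gcd(62, 39) = 1, so the Chinese Remainder Theorem guarantees exactly one residue class mod 2418 satisfying both.
Any solution of the first congruence is n = 58 + 62t; substituting into the second, 62t ≡ 0 − 58 ≡ 20 (mod 39).
62 ≡ 23 (mod 39), so this reads 23t ≡ 20 (mod 39). To invert 23 modulo 39: 39 = 1·23 + 16, 23 = 1·16 + 7, 16 = 2·7 + 2, 7 = 3·2 + 1, 2 = 2·1 + 0, and unwinding, 1 = 7 − 3·2 = 7 − 3·(16 − 2·7) = −3·16 + 7·7 = −3·16 + 7·(23 − 1·16) = 7·23 − 10·16 = 7·23 − 10·(39 − 1·23) = −10·39 + 17·23. Thus 23⁻¹ ≡ 17 (mod 39).
Multiplying by 17: t ≡ 17·20 = 340 ≡ 28 (mod 39).
With t = 28: n = 58 + 62·28 = 1794.
Indeed 1794 ≡ 58 (mod 62) and 1794 ≡ 0 (mod 39).

n = 1794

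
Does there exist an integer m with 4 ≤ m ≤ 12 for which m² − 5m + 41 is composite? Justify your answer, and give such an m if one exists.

m = 8

At m = 8: 8² − 5·8 + 41 = 65 = 5·13, which is composite.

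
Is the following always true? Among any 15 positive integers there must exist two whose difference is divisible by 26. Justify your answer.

Consider the 15 integers 70, 71, …, 84. They lie in distinct residue classes modulo 26, since 15 ≤ 26.
The differences between them range over 1, …, 14, none of which is divisible by 26.

No, the set {70, 71, 72, 73, 74, 75, 76, 77, 78, 79, 80, 81, 82, 83, 84} is a counterexample.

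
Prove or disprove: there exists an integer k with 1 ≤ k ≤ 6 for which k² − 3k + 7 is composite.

At k = 6: 6² − 3·6 + 7 = 25 = 5·5, which is composite.

k = 6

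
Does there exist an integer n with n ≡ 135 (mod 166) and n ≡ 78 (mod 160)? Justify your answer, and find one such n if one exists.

There is no such integer.

gcd(166, 160) = 2. If n ≡ 135 (mod 166) and n ≡ 78 (mod 160), then n ≡ 135 (mod 2) and n ≡ 78 (mod 2).
These are incompatible: 135 − 78 = 57 is not divisible by 2.
So no integer satisfies both congruences.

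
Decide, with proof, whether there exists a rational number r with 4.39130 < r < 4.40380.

Scale by 5: the interval becomes (21.95650, 22.01900), which contains the integer 22.
Dividing back, 4.39130 < 22/5 < 4.40380, and 22/5 is rational.

r = 22/5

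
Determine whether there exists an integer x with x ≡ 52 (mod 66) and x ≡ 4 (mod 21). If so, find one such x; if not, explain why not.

gcd(66, 21) = 3. A simultaneous solution exists iff 52 ≡ 4 (mod 3); here 52 mod 3 = 1 = 4 mod 3, so it does.
Step through x = 52, 52 + 66, 52 + 2·66, …: the values 52, 118, 184, 250, 316, 382 reduce mod 21 to 10, 13, 16, 19, 1, 4. The value 382 hits 4.
Indeed 382 ≡ 52 (mod 66) and 382 ≡ 4 (mod 21).

x = 382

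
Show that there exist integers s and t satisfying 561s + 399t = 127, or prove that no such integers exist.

Any value of 561s + 399t is a multiple of gcd(561, 399) = 3.
However 127 leaves remainder 1 on division by 3.
Therefore 561s + 399t = 127 has no solution in integers.

No such integers exist.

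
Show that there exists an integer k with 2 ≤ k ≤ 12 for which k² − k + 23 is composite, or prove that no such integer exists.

At k = 7: 7² − 7 + 23 = 65 = 5·13, which is composite.

k = 7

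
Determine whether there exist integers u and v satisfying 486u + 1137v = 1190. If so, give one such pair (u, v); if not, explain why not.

No such integers exist.

Both 486 and 1137 are divisible by gcd(486, 1137) = 3, hence so is any combination 486u + 1137v.
But 1190 is not a multiple of 3 (it leaves remainder 2).
Therefore 486u + 1137v = 1190 has no solution in integers.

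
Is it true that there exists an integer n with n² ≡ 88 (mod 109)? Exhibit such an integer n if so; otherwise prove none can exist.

n = 57

n = 57 works: 57² = 3249, and 3249 − 88 = 3161 = 29·109.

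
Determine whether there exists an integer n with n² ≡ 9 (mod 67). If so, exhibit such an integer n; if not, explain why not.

n = 3

Take n = 3. Then 3² = 9, and since 0 ≤ 9 < 67 this is already reduced: 3² ≡ 9 (mod 67).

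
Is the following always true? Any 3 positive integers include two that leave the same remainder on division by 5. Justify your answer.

Try 3 consecutive integers, 2, 3, 4. Their remainders mod 5 are 2, 3, 4 — pairwise different, as any 3 ≤ 5 consecutive integers have distinct residues.
So no two of them leave the same remainder on division by 5; the claim fails for this set.

No, the set {2, 3, 4} is a counterexample.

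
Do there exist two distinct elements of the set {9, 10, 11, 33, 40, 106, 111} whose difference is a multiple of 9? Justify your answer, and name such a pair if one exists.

No such pair exists.

Two integers differ by a multiple of 9 exactly when they have the same residue mod 9. The residues are 9↦0, 10↦1, 11↦2, 33↦6, 40↦4, 106↦7, 111↦3.
These 7 residues are pairwise different, hence no difference of two elements is divisible by 9.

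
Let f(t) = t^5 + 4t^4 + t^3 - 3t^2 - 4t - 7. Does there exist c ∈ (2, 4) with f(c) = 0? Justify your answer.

f(2) = 77 and f(4) = 2041, both positive, so a sign-change argument is unavailable; we show f keeps this sign on the whole interval.
Substitute t = 2 + u, where 0 < u < 2 on the interval. Expanding, f(2 + u) = u^5 + 14u^4 + 73u^3 + 179u^2 + 204u + 77.
All 6 nonzero coefficients of this polynomial in u are positive; hence for u > 0 the value is a sum of positive terms (the constant 77 among them).
Therefore f(t) > 0 throughout (2, 4), and f has no zero there.

f has no root in that interval.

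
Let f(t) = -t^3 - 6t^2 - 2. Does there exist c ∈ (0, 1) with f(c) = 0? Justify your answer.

f has no root in that interval.

The endpoint values f(0) = -2 and f(1) = -9 are both negative. Claim: f(t) < 0 for every t in (0, 1).
Every nonzero coefficient of f(t) = -t^3 - 6t^2 - 2 is negative; for t > 0 each term then has that sign, and the constant term -2 is strictly negative.
So f is strictly negative on (0, 1); no root exists in the interval.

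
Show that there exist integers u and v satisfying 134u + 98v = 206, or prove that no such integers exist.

u = 3, v = -2

Every value of 134u + 98v is a multiple of gcd(134, 98) = 2; since 2 ∣ 206, solutions exist.
Dividing through by 2 reduces the equation to 67u + 49v = 103.
Run the Euclidean algorithm on 67 and 49: 67 = 1·49 + 18, 49 = 2·18 + 13, 18 = 1·13 + 5, 13 = 2·5 + 3, 5 = 1·3 + 2, 3 = 1·2 + 1, 2 = 2·1 + 0.
Back-substituting, 1 = 3 − 1·2 = 3 − (5 − 1·3) = −5 + 2·3 = −5 + 2·(13 − 2·5) = 2·13 − 5·5 = 2·13 − 5·(18 − 1·13) = −5·18 + 7·13 = −5·18 + 7·(49 − 2·18) = 7·49 − 19·18 = 7·49 − 19·(67 − 1·49) = −19·67 + 26·49; that is, 67·(-19) + 49·26 = 1.
Multiplying through by 103: u = (-19)·103 = -1957, v = 26·103 = 2678 is a solution.
The general solution is u = -1957 + 49k, v = 2678 − 67k; taking k = 40 gives the smaller pair u = 3, v = -2.
Indeed 134·3 + 98·(-2) = 402 − 196 = 206.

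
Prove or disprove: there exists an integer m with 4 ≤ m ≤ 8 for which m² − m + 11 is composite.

The values for m = 4, 5, …, 8 are 23, 31, 41, 53, 67, and each of these is prime.
So no value in the range makes the expression composite.

There is no such integer m in that range.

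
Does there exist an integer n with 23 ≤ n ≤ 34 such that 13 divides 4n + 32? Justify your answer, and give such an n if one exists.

n = 31

n = 31 works, since 4·31 + 32 = 156 = 12·13.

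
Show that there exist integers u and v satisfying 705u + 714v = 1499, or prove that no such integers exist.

No such integers exist.

Both 705 and 714 are divisible by gcd(705, 714) = 3, hence so is any combination 705u + 714v.
But 1499 = 3·499 + 2, so 3 ∤ 1499.
Hence no integers u, v satisfy the equation.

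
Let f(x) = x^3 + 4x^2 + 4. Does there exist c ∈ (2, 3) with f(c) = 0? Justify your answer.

f(2) = 28 and f(3) = 67, both positive, so a sign-change argument is unavailable; we show f keeps this sign on the whole interval.
Shift to the endpoint 2: with x = 2 + u (0 < u < 1), one computes f(2 + u) = u^3 + 10u^2 + 28u + 28.
The nonzero coefficients here are all positive, so for u > 0 every term is positive (or zero), and the constant term 28 is strictly positive.
Therefore f(x) > 0 throughout (2, 3), and f has no zero there.

No.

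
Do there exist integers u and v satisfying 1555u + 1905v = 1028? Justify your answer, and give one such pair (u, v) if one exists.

Both 1555 and 1905 are divisible by gcd(1555, 1905) = 5, hence so is any combination 1555u + 1905v.
However 1028 leaves remainder 3 on division by 5.
Hence no integers u, v satisfy the equation.

No such integers exist.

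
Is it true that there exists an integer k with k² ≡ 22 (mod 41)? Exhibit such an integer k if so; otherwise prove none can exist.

No, no such integer exists.

Apply Euler's criterion with the prime 41: 22 is a quadratic residue iff 22^20 ≡ 1 (mod 41), and a non-residue iff it is ≡ −1.
Squaring successively (mod 41): 22^2 = 484 ≡ 33; 22^4 ≡ 33² = 1089 ≡ 23; 22^8 ≡ 23² = 529 ≡ 37; 22^16 ≡ 37² = 1369 ≡ 16.
Since 20 = 16 + 4, 22^20 ≡ 16 · 23; multiplying out mod 41: 16·23 = 368 ≡ 40. Thus 22^20 ≡ 40 ≡ −1 (mod 41).
By Euler's criterion 22 is a quadratic non-residue mod 41: no k satisfies k² ≡ 22 (mod 41).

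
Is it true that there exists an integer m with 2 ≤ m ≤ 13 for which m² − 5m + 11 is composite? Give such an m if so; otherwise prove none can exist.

At m = 13: 13² − 5·13 + 11 = 115 = 5·23, which is composite.

m = 13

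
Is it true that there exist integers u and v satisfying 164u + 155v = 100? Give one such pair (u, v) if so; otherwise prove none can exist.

Since gcd(164, 155) = 1, every integer is an integer combination of 164 and 155.
Euclidean algorithm: 164 = 1·155 + 9, 155 = 17·9 + 2, 9 = 4·2 + 1, 2 = 2·1 + 0.
Back-substituting, 1 = 9 − 4·2 = 9 − 4·(155 − 17·9) = −4·155 + 69·9 = −4·155 + 69·(164 − 1·155) = 69·164 − 73·155; that is, 164·69 + 155·(-73) = 1.
Scaling by 100 gives the particular solution (u, v) = (6900, -7300).
Subtracting 44·155 from u and adding 44·164 to v gives the tidier solution (80, -84).
Indeed 164·80 + 155·(-84) = 13120 − 13020 = 100.

u = 80, v = -84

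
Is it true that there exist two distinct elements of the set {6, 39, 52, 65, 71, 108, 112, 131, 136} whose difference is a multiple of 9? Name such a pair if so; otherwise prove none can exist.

No such pair exists.

Two integers differ by a multiple of 9 exactly when they have the same residue mod 9. The residues are 6↦6, 39↦3, 52↦7, 65↦2, 71↦8, 108↦0, 112↦4, 131↦5, 136↦1.
All 9 residues are distinct, so no two elements differ by a multiple of 9.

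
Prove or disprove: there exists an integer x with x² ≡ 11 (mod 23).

23 is prime, so by Euler's criterion 11 is a square mod 23 iff 11^((23−1)/2) = 11^11 ≡ 1 (mod 23).
Squaring successively (mod 23): 11^2 = 121 ≡ 6; 11^4 ≡ 6² = 36 ≡ 13; 11^8 ≡ 13² = 169 ≡ 8.
Since 11 = 8 + 2 + 1, 11^11 ≡ 8 · 6 · 11; multiplying out mod 23: 8·6 = 48 ≡ 2, then 2·11 = 22 ≡ 22. Thus 11^11 ≡ 22 ≡ −1 (mod 23).
By Euler's criterion 11 is a quadratic non-residue mod 23: no x satisfies x² ≡ 11 (mod 23).

No such integer exists.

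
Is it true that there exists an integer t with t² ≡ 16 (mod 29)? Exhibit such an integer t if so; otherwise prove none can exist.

Take t = 4. Then 4² = 16, and since 0 ≤ 16 < 29 this is already reduced: 4² ≡ 16 (mod 29).

t = 4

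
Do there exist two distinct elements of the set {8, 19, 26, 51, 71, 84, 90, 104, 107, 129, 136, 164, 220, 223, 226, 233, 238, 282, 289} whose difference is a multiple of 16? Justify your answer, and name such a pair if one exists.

The pair (8, 104) works.

Both 8 and 104 leave remainder 8 on division by 16; their difference 96 = 6·16 is a multiple of 16.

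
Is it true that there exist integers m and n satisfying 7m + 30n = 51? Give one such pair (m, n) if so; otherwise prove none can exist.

Since gcd(7, 30) = 1, every integer is an integer combination of 7 and 30.
Dividing repeatedly: 30 = 4·7 + 2, 7 = 3·2 + 1, 2 = 2·1 + 0.
Back-substituting, 1 = 7 − 3·2 = 7 − 3·(30 − 4·7) = −3·30 + 13·7; that is, 7·13 + 30·(-3) = 1.
Scaling by 51 gives the particular solution (m, n) = (663, -153).
Shifting by a multiple of (30, −7) keeps it a solution: m = 663 − 22·30 = 3, n = -153 + 22·7 = 1.
Indeed 7·3 + 30·1 = 21 + 30 = 51.

m = 3, n = 1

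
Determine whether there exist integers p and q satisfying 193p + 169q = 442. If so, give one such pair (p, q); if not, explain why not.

Since gcd(193, 169) = 1, every integer is an integer combination of 193 and 169.
Dividing repeatedly: 193 = 1·169 + 24, 169 = 7·24 + 1, 24 = 24·1 + 0.
Back-substituting, 1 = 169 − 7·24 = 169 − 7·(193 − 1·169) = −7·193 + 8·169; that is, 193·(-7) + 169·8 = 1.
Multiplying through by 442: p = (-7)·442 = -3094, q = 8·442 = 3536 is a solution.
Shifting by a multiple of (169, −193) keeps it a solution: p = -3094 + 19·169 = 117, q = 3536 − 19·193 = -131.
Check: 193·117 + 169·(-131) = 22581 − 22139 = 442. ✓

p = 117, q = -131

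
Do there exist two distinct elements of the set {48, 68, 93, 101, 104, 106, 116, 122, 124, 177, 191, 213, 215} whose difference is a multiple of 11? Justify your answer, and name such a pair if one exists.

The pair (48, 191) works.

Reduce each element mod 11: 48↦4, 68↦2, 93↦5, 101↦2, 104↦5, 106↦7, 116↦6, 122↦1, 124↦3, 177↦1, 191↦4, 213↦4, 215↦6. The residue 4 repeats (at 48 and 191), and 191 − 48 = 143 = 13·11.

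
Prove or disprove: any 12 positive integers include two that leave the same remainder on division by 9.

Partition the integers by their residue mod 9; there are 9 classes.
Since 12 > 9, two of the 12 integers must share a residue class by the pigeonhole principle; call them a and b.
That is, a and b leave the same remainder on division by 9, as claimed.

Yes, this is always true.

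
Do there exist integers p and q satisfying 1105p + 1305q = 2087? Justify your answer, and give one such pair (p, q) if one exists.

No, no such integers exist.

gcd(1105, 1305) = 5, so every integer of the form 1105p + 1305q is a multiple of 5.
However 2087 leaves remainder 2 on division by 5.
So the equation is unsolvable over ℤ.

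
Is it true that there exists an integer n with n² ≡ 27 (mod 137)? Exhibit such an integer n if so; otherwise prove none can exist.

Apply Euler's criterion with the prime 137: 27 is a quadratic residue iff 27^68 ≡ 1 (mod 137), and a non-residue iff it is ≡ −1.
Repeated squaring mod 137: 27^2 = 729 ≡ 44; 27^4 ≡ 44² = 1936 ≡ 18; 27^8 ≡ 18² = 324 ≡ 50; 27^16 ≡ 50² = 2500 ≡ 34; 27^32 ≡ 34² = 1156 ≡ 60; 27^64 ≡ 60² = 3600 ≡ 38.
Since 68 = 64 + 4, 27^68 ≡ 38 · 18; multiplying out mod 137: 38·18 = 684 ≡ 136. Thus 27^68 ≡ 136 ≡ −1 (mod 137).
By Euler's criterion 27 is a quadratic non-residue mod 137: no n satisfies n² ≡ 27 (mod 137).

There is no such integer.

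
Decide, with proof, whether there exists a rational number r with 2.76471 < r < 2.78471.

r = 25/9

Multiplying by 9: 9·2.76471 = 24.88239 and 9·2.78471 = 25.06239, so the integer 25 lies strictly between them.
So r = 25/9 works: it is a ratio of integers, and dividing 9·2.76471 < 25 < 9·2.78471 through by 9 gives 2.76471 < 25/9 < 2.78471.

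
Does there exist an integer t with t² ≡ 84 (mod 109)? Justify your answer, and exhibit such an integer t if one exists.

Take t = 56. Then 56² = 3136 = 28·109 + 84, so 56² ≡ 84 (mod 109).

t = 56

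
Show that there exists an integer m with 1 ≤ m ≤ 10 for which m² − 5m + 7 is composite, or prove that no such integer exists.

m = 10

At m = 10: 10² − 5·10 + 7 = 57 = 3·19, which is composite.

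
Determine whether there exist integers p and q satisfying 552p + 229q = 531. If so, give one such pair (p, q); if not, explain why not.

p = 164, q = -393

552 and 229 are coprime, so 552p + 229q ranges over all of ℤ.
Euclidean algorithm: 552 = 2·229 + 94, 229 = 2·94 + 41, 94 = 2·41 + 12, 41 = 3·12 + 5, 12 = 2·5 + 2, 5 = 2·2 + 1, 2 = 2·1 + 0.
Working back up the chain: 1 = 5 − 2·2 = 5 − 2·(12 − 2·5) = −2·12 + 5·5 = −2·12 + 5·(41 − 3·12) = 5·41 − 17·12 = 5·41 − 17·(94 − 2·41) = −17·94 + 39·41 = −17·94 + 39·(229 − 2·94) = 39·229 − 95·94 = 39·229 − 95·(552 − 2·229) = −95·552 + 229·229. So 552·(-95) + 229·229 = 1.
Multiplying through by 531: p = (-95)·531 = -50445, q = 229·531 = 121599 is a solution.
Adding 221·229 to p and subtracting 221·552 from q gives the tidier solution (164, -393).
Check: 552·164 + 229·(-393) = 90528 − 89997 = 531. ✓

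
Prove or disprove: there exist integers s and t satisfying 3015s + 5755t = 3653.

Both 3015 and 5755 are divisible by gcd(3015, 5755) = 5, hence so is any combination 3015s + 5755t.
But 3653 is not a multiple of 5 (it leaves remainder 3).
So the equation is unsolvable over ℤ.

There are no such integers.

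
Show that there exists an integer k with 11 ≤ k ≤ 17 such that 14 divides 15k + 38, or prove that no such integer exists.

The values of 15k + 38 for k = 11, 12, …, 17 are 203, 218, 233, 248, 263, 278, 293; reduced mod 14 these are 7, 8, 9, 10, 11, 12, 13.
Since 0 is absent from this list, 14 ∤ 15k + 38 for every k with 11 ≤ k ≤ 17.

No such integer k in that range exists.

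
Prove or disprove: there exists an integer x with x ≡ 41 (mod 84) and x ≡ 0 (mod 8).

gcd(84, 8) = 4. If x ≡ 41 (mod 84) and x ≡ 0 (mod 8), then x ≡ 41 (mod 4) and x ≡ 0 (mod 4).
However 41 ≡ 1 and 0 ≡ 0 (mod 4), and 1 ≠ 0.
Hence the system has no solution.

There is no such integer.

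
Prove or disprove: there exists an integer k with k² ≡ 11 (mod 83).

k = 29 works: 29² = 841, and 841 − 11 = 830 = 10·83.

k = 29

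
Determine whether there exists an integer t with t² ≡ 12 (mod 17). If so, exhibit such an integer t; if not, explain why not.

Computing t² mod 17 for t = 0, 1, …, 8 (enough, by the symmetry t ↦ 17 − t) gives 0, 1, 4, 9, 16, 8, 2, 15, 13.
The set of squares mod 17 is therefore {0, 1, 2, 4, 8, 9, 13, 15, 16}, which does not contain 12.
Hence no integer t has t² ≡ 12 (mod 17).

No such integer exists.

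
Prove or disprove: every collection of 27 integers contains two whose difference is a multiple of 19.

Each integer lies in one of the 19 residue classes modulo 19.
With 27 integers and only 19 classes, the pigeonhole principle forces two of them, say a and b, into the same class.
Equal remainders mean a − b ≡ 0 (mod 19), so 19 divides their difference.

Yes, this is always true.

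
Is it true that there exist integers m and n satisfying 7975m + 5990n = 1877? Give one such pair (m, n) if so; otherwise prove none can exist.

Any value of 7975m + 5990n is a multiple of gcd(7975, 5990) = 5.
But 1877 = 5·375 + 2, so 5 ∤ 1877.
Hence no integers m, n satisfy the equation.

No, no such integers exist.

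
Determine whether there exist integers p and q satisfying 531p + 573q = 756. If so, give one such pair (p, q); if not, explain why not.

Every value of 531p + 573q is a multiple of gcd(531, 573) = 3; since 3 ∣ 756, solutions exist.
Dividing through by 3 reduces the equation to 177p + 191q = 252.
Run the Euclidean algorithm on 191 and 177: 191 = 1·177 + 14, 177 = 12·14 + 9, 14 = 1·9 + 5, 9 = 1·5 + 4, 5 = 1·4 + 1, 4 = 4·1 + 0.
Back-substituting, 1 = 5 − 1·4 = 5 − (9 − 1·5) = −9 + 2·5 = −9 + 2·(14 − 1·9) = 2·14 − 3·9 = 2·14 − 3·(177 − 12·14) = −3·177 + 38·14 = −3·177 + 38·(191 − 1·177) = 38·191 − 41·177; that is, 177·(-41) + 191·38 = 1.
Scaling by 252 gives the particular solution (p, q) = (-10332, 9576).
Shifting by a multiple of (191, −177) keeps it a solution: p = -10332 + 55·191 = 173, q = 9576 − 55·177 = -159.
Check: 531·173 + 573·(-159) = 91863 − 91107 = 756. ✓

p = 173, q = -159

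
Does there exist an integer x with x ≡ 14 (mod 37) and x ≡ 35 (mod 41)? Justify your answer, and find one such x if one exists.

Since 37 and 41 share no common factor, CRT says the pair of congruences has a solution (unique mod 1517).
Write x = 14 + 37t and require 14 + 37t ≡ 35 (mod 41), i.e. 37t ≡ 21 (mod 41).
Since 37·10 = 370 = 9·41 + 1, the inverse of 37 mod 41 is 10.
Multiplying by 10: t ≡ 10·21 = 210 ≡ 5 (mod 41).
With t = 5: x = 14 + 37·5 = 199.
Indeed 199 ≡ 14 (mod 37) and 199 ≡ 35 (mod 41).

x = 199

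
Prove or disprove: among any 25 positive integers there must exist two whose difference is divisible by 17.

Yes.

Each integer lies in one of the 17 residue classes modulo 17.
With 25 integers and only 17 classes, the pigeonhole principle forces two of them, say a and b, into the same class.
Equal remainders mean a − b ≡ 0 (mod 17), so 17 divides their difference.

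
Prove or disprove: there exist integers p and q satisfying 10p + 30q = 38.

No such integers exist.

Both 10 and 30 are divisible by gcd(10, 30) = 10, hence so is any combination 10p + 30q.
But 38 is not a multiple of 10 (it leaves remainder 8).
Therefore 10p + 30q = 38 has no solution in integers.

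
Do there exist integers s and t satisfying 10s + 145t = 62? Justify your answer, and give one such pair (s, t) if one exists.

Any value of 10s + 145t is a multiple of gcd(10, 145) = 5.
But 62 = 5·12 + 2, so 5 ∤ 62.
Hence no integers s, t satisfy the equation.

There are no such integers.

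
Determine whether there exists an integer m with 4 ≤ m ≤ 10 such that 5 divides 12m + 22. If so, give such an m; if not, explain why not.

m = 4 works, since 12·4 + 22 = 70 = 14·5.

m = 4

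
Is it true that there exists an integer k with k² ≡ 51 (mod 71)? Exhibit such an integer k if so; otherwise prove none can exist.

No, no such integer exists.

71 is prime, so by Euler's criterion 51 is a square mod 71 iff 51^((71−1)/2) = 51^35 ≡ 1 (mod 71).
Repeated squaring mod 71: 51^2 = 2601 ≡ 45; 51^4 ≡ 45² = 2025 ≡ 37; 51^8 ≡ 37² = 1369 ≡ 20; 51^16 ≡ 20² = 400 ≡ 45; 51^32 ≡ 45² = 2025 ≡ 37.
Since 35 = 32 + 2 + 1, 51^35 ≡ 37 · 45 · 51; multiplying out mod 71: 37·45 = 1665 ≡ 32, then 32·51 = 1632 ≡ 70. Thus 51^35 ≡ 70 ≡ −1 (mod 71).
By Euler's criterion 51 is a quadratic non-residue mod 71: no k satisfies k² ≡ 51 (mod 71).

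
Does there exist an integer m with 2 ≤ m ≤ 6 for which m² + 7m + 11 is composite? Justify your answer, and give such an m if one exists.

m = 4

At m = 4: 4² + 7·4 + 11 = 55 = 5·11, which is composite.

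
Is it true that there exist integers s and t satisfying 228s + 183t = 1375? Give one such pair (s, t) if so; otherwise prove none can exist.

There are no such integers.

Any value of 228s + 183t is a multiple of gcd(228, 183) = 3.
However 1375 leaves remainder 1 on division by 3.
Therefore 228s + 183t = 1375 has no solution in integers.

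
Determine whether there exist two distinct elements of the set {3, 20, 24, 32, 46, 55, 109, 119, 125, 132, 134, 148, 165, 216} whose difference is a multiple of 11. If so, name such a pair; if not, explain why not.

20 mod 11 = 9 and 119 mod 11 = 9, so 119 − 20 = 99 = 9·11.

Yes: 20 and 119.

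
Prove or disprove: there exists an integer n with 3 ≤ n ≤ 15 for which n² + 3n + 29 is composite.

At n = 13: 13² + 3·13 + 29 = 237 = 3·79, which is composite.

n = 13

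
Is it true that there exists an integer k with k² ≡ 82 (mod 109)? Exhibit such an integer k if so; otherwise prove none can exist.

Take k = 54. Then 54² = 2916 = 26·109 + 82, so 54² ≡ 82 (mod 109).

k = 54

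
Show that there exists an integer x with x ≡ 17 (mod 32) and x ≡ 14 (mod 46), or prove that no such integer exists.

Reduce both congruences modulo 2, which divides 32 and 46: they say x ≡ 17 (mod 2) and x ≡ 14 (mod 2).
But 17 mod 2 = 1 while 14 mod 2 = 0, a contradiction.
Hence the system has no solution.

No such integer exists.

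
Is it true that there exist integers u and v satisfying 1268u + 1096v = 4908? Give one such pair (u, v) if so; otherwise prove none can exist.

u = 105, v = -117

Every value of 1268u + 1096v is a multiple of gcd(1268, 1096) = 4; since 4 ∣ 4908, solutions exist.
Dividing through by 4 reduces the equation to 317u + 274v = 1227.
Dividing repeatedly: 317 = 1·274 + 43, 274 = 6·43 + 16, 43 = 2·16 + 11, 16 = 1·11 + 5, 11 = 2·5 + 1, 5 = 5·1 + 0.
Working back up the chain: 1 = 11 − 2·5 = 11 − 2·(16 − 1·11) = −2·16 + 3·11 = −2·16 + 3·(43 − 2·16) = 3·43 − 8·16 = 3·43 − 8·(274 − 6·43) = −8·274 + 51·43 = −8·274 + 51·(317 − 1·274) = 51·317 − 59·274. So 317·51 + 274·(-59) = 1.
Times 1227: 317·62577 + 274·(-72393) = 1227, so (62577, -72393) solves it.
Shifting by a multiple of (274, −317) keeps it a solution: u = 62577 − 228·274 = 105, v = -72393 + 228·317 = -117.
Check: 1268·105 + 1096·(-117) = 133140 − 128232 = 4908. ✓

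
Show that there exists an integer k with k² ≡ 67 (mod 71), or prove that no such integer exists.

71 is prime, so by Euler's criterion 67 is a square mod 71 iff 67^((71−1)/2) = 67^35 ≡ 1 (mod 71).
Squaring successively (mod 71): 67^2 = 4489 ≡ 16; 67^4 ≡ 16² = 256 ≡ 43; 67^8 ≡ 43² = 1849 ≡ 3; 67^16 ≡ 3² = 9 ≡ 9; 67^32 ≡ 9² = 81 ≡ 10.
Since 35 = 32 + 2 + 1, 67^35 ≡ 10 · 16 · 67; multiplying out mod 71: 10·16 = 160 ≡ 18, then 18·67 = 1206 ≡ 70. Thus 67^35 ≡ 70 ≡ −1 (mod 71).
By Euler's criterion 67 is a quadratic non-residue mod 71: no k satisfies k² ≡ 67 (mod 71).

No such integer exists.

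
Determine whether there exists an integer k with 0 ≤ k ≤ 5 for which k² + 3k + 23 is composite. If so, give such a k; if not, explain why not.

At k = 2: 2² + 3·2 + 23 = 33 = 3·11, which is composite.

k = 2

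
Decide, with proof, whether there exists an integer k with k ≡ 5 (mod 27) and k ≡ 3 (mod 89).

Since 27 and 89 share no common factor, CRT says the pair of congruences has a solution (unique mod 2403).
Write k = 5 + 27t and require 5 + 27t ≡ 3 (mod 89), i.e. 27t ≡ 87 (mod 89).
Invert 27 mod 89 by the Euclidean algorithm: 89 = 3·27 + 8, 27 = 3·8 + 3, 8 = 2·3 + 2, 3 = 1·2 + 1, 2 = 2·1 + 0; back-substituting, 1 = 3 − 1·2 = 3 − (8 − 2·3) = −8 + 3·3 = −8 + 3·(27 − 3·8) = 3·27 − 10·8 = 3·27 − 10·(89 − 3·27) = −10·89 + 33·27. Hence 27·33 ≡ 1, so 27⁻¹ ≡ 33 (mod 89).
Multiplying by 33: t ≡ 33·87 = 2871 ≡ 23 (mod 89).
With t = 23: k = 5 + 27·23 = 626.
Indeed 626 ≡ 5 (mod 27) and 626 ≡ 3 (mod 89).

k = 626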